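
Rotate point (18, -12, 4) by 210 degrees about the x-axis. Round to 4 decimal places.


x' = 18
y' = -12*cos(210) - 4*sin(210) = 12.3923
z' = -12*sin(210) + 4*cos(210) = 2.5359

(18, 12.3923, 2.5359)


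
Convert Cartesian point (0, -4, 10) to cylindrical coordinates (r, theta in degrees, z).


r = sqrt(0^2 + (-4)^2) = 4
theta = atan2(-4, 0) = 270 deg
z = 10

r = 4, theta = 270 deg, z = 10


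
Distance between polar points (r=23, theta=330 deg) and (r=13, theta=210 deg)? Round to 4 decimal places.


d = sqrt(r1^2 + r2^2 - 2*r1*r2*cos(t2-t1))
d = sqrt(23^2 + 13^2 - 2*23*13*cos(210-330)) = 31.5753

31.5753


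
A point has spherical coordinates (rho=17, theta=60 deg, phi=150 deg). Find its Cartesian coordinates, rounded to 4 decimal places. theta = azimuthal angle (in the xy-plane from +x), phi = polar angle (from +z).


x = 17 * sin(150) * cos(60) = 4.25
y = 17 * sin(150) * sin(60) = 7.3612
z = 17 * cos(150) = -14.7224

(4.25, 7.3612, -14.7224)


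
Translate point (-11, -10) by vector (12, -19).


Translation: (x+dx, y+dy) = (-11+12, -10+-19) = (1, -29)

(1, -29)


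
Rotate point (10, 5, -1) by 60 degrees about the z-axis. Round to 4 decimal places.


x' = 10*cos(60) - 5*sin(60) = 0.6699
y' = 10*sin(60) + 5*cos(60) = 11.1603
z' = -1

(0.6699, 11.1603, -1)


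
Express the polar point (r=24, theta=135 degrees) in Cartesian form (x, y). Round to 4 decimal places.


x = 24 * cos(135) = -16.9706
y = 24 * sin(135) = 16.9706

(-16.9706, 16.9706)


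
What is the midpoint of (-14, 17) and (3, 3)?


Midpoint = ((-14+3)/2, (17+3)/2) = (-5.5, 10)

(-5.5, 10)


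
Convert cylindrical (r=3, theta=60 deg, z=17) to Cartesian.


x = 3 * cos(60) = 1.5
y = 3 * sin(60) = 2.5981
z = 17

(1.5, 2.5981, 17)


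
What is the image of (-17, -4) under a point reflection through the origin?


Reflection through origin: (x, y) -> (-x, -y)
(-17, -4) -> (17, 4)

(17, 4)


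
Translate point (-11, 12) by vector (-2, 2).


Translation: (x+dx, y+dy) = (-11+-2, 12+2) = (-13, 14)

(-13, 14)


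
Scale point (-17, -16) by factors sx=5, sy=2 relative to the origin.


Scaling: (x*sx, y*sy) = (-17*5, -16*2) = (-85, -32)

(-85, -32)


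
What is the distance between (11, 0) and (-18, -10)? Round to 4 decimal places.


d = sqrt((-18-11)^2 + (-10-0)^2) = 30.6757

30.6757


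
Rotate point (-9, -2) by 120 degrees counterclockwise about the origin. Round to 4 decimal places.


x' = -9*cos(120) - -2*sin(120) = 6.2321
y' = -9*sin(120) + -2*cos(120) = -6.7942

(6.2321, -6.7942)


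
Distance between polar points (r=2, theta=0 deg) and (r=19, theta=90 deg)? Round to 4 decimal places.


d = sqrt(r1^2 + r2^2 - 2*r1*r2*cos(t2-t1))
d = sqrt(2^2 + 19^2 - 2*2*19*cos(90-0)) = 19.105

19.105


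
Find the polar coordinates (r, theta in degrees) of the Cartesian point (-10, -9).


r = sqrt((-10)^2 + (-9)^2) = 13.4536
theta = atan2(-9, -10) = 221.9872 degrees

r = 13.4536, theta = 221.9872 degrees


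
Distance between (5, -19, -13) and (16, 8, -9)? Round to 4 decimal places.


d = sqrt((16-5)^2 + (8--19)^2 + (-9--13)^2) = 29.4279

29.4279


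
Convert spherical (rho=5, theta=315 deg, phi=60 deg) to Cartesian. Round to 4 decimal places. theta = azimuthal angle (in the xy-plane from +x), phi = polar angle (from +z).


x = 5 * sin(60) * cos(315) = 3.0619
y = 5 * sin(60) * sin(315) = -3.0619
z = 5 * cos(60) = 2.5

(3.0619, -3.0619, 2.5)


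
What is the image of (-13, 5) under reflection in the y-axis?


Reflection across y-axis: (x, y) -> (-x, y)
(-13, 5) -> (13, 5)

(13, 5)


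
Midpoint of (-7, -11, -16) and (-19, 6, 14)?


Midpoint = ((-7+-19)/2, (-11+6)/2, (-16+14)/2) = (-13, -2.5, -1)

(-13, -2.5, -1)


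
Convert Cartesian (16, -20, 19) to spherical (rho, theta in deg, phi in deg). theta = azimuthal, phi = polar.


rho = sqrt(16^2 + (-20)^2 + 19^2) = 31.8904
theta = atan2(-20, 16) = 308.6598 deg
phi = acos(19/31.8904) = 53.431 deg

rho = 31.8904, theta = 308.6598 deg, phi = 53.431 deg


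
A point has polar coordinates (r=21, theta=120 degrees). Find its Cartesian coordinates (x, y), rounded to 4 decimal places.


x = 21 * cos(120) = -10.5
y = 21 * sin(120) = 18.1865

(-10.5, 18.1865)


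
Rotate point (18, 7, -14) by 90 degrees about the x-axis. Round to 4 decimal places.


x' = 18
y' = 7*cos(90) - -14*sin(90) = 14
z' = 7*sin(90) + -14*cos(90) = 7

(18, 14, 7)


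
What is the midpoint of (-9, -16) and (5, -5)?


Midpoint = ((-9+5)/2, (-16+-5)/2) = (-2, -10.5)

(-2, -10.5)


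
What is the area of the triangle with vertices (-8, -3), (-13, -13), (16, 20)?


Area = |x1(y2-y3) + x2(y3-y1) + x3(y1-y2)| / 2
= |-8*(-13-20) + -13*(20--3) + 16*(-3--13)| / 2
= 62.5

62.5


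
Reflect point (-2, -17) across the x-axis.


Reflection across x-axis: (x, y) -> (x, -y)
(-2, -17) -> (-2, 17)

(-2, 17)


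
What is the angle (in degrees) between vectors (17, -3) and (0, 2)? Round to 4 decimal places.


dot = 17*0 + -3*2 = -6
|u| = 17.2627, |v| = 2
cos(angle) = -0.1738
angle = 100.008 degrees

100.008 degrees


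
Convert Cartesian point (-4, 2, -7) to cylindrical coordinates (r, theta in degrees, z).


r = sqrt((-4)^2 + 2^2) = 4.4721
theta = atan2(2, -4) = 153.4349 deg
z = -7

r = 4.4721, theta = 153.4349 deg, z = -7


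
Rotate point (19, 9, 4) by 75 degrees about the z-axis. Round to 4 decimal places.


x' = 19*cos(75) - 9*sin(75) = -3.7758
y' = 19*sin(75) + 9*cos(75) = 20.682
z' = 4

(-3.7758, 20.682, 4)


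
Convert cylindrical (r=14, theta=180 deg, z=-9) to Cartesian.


x = 14 * cos(180) = -14
y = 14 * sin(180) = 0
z = -9

(-14, 0, -9)


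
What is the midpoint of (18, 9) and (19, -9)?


Midpoint = ((18+19)/2, (9+-9)/2) = (18.5, 0)

(18.5, 0)


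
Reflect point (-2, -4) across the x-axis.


Reflection across x-axis: (x, y) -> (x, -y)
(-2, -4) -> (-2, 4)

(-2, 4)


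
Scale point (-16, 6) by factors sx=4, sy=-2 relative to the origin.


Scaling: (x*sx, y*sy) = (-16*4, 6*-2) = (-64, -12)

(-64, -12)


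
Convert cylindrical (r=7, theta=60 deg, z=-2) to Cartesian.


x = 7 * cos(60) = 3.5
y = 7 * sin(60) = 6.0622
z = -2

(3.5, 6.0622, -2)


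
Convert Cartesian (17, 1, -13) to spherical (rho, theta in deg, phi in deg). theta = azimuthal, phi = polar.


rho = sqrt(17^2 + 1^2 + (-13)^2) = 21.4243
theta = atan2(1, 17) = 3.3665 deg
phi = acos(-13/21.4243) = 127.3576 deg

rho = 21.4243, theta = 3.3665 deg, phi = 127.3576 deg


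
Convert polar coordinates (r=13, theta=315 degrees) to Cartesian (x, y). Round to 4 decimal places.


x = 13 * cos(315) = 9.1924
y = 13 * sin(315) = -9.1924

(9.1924, -9.1924)


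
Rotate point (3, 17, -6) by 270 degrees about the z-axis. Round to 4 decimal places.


x' = 3*cos(270) - 17*sin(270) = 17
y' = 3*sin(270) + 17*cos(270) = -3
z' = -6

(17, -3, -6)


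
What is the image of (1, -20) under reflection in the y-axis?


Reflection across y-axis: (x, y) -> (-x, y)
(1, -20) -> (-1, -20)

(-1, -20)


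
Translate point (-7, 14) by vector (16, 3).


Translation: (x+dx, y+dy) = (-7+16, 14+3) = (9, 17)

(9, 17)


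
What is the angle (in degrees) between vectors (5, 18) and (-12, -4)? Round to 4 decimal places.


dot = 5*-12 + 18*-4 = -132
|u| = 18.6815, |v| = 12.6491
cos(angle) = -0.5586
angle = 123.9591 degrees

123.9591 degrees


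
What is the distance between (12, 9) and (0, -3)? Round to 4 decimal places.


d = sqrt((0-12)^2 + (-3-9)^2) = 16.9706

16.9706


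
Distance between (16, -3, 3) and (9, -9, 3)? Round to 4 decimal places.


d = sqrt((9-16)^2 + (-9--3)^2 + (3-3)^2) = 9.2195

9.2195


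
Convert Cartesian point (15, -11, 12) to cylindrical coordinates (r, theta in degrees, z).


r = sqrt(15^2 + (-11)^2) = 18.6011
theta = atan2(-11, 15) = 323.7462 deg
z = 12

r = 18.6011, theta = 323.7462 deg, z = 12


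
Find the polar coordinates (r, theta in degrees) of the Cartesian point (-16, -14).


r = sqrt((-16)^2 + (-14)^2) = 21.2603
theta = atan2(-14, -16) = 221.1859 degrees

r = 21.2603, theta = 221.1859 degrees


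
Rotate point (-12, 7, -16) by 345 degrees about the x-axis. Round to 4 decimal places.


x' = -12
y' = 7*cos(345) - -16*sin(345) = 2.6204
z' = 7*sin(345) + -16*cos(345) = -17.2665

(-12, 2.6204, -17.2665)


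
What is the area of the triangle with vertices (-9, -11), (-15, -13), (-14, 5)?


Area = |x1(y2-y3) + x2(y3-y1) + x3(y1-y2)| / 2
= |-9*(-13-5) + -15*(5--11) + -14*(-11--13)| / 2
= 53

53


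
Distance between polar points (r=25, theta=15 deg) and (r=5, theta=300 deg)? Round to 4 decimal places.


d = sqrt(r1^2 + r2^2 - 2*r1*r2*cos(t2-t1))
d = sqrt(25^2 + 5^2 - 2*25*5*cos(300-15)) = 24.1929

24.1929


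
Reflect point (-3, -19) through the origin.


Reflection through origin: (x, y) -> (-x, -y)
(-3, -19) -> (3, 19)

(3, 19)


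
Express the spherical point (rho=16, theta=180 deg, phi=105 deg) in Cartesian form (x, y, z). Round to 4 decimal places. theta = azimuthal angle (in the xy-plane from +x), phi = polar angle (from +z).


x = 16 * sin(105) * cos(180) = -15.4548
y = 16 * sin(105) * sin(180) = 0
z = 16 * cos(105) = -4.1411

(-15.4548, 0, -4.1411)


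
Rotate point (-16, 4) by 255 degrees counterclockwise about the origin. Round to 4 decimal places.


x' = -16*cos(255) - 4*sin(255) = 8.0048
y' = -16*sin(255) + 4*cos(255) = 14.4195

(8.0048, 14.4195)


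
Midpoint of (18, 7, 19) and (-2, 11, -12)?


Midpoint = ((18+-2)/2, (7+11)/2, (19+-12)/2) = (8, 9, 3.5)

(8, 9, 3.5)


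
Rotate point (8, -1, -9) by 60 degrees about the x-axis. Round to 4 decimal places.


x' = 8
y' = -1*cos(60) - -9*sin(60) = 7.2942
z' = -1*sin(60) + -9*cos(60) = -5.366

(8, 7.2942, -5.366)


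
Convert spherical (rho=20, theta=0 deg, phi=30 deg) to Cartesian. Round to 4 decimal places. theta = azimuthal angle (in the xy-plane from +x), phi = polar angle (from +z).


x = 20 * sin(30) * cos(0) = 10
y = 20 * sin(30) * sin(0) = 0
z = 20 * cos(30) = 17.3205

(10, 0, 17.3205)


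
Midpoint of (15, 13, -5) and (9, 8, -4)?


Midpoint = ((15+9)/2, (13+8)/2, (-5+-4)/2) = (12, 10.5, -4.5)

(12, 10.5, -4.5)


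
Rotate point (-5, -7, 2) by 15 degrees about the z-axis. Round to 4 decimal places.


x' = -5*cos(15) - -7*sin(15) = -3.0179
y' = -5*sin(15) + -7*cos(15) = -8.0556
z' = 2

(-3.0179, -8.0556, 2)


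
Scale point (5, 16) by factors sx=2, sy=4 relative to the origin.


Scaling: (x*sx, y*sy) = (5*2, 16*4) = (10, 64)

(10, 64)


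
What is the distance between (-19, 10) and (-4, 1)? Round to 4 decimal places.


d = sqrt((-4--19)^2 + (1-10)^2) = 17.4929

17.4929


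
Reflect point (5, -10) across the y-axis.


Reflection across y-axis: (x, y) -> (-x, y)
(5, -10) -> (-5, -10)

(-5, -10)


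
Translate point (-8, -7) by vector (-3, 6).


Translation: (x+dx, y+dy) = (-8+-3, -7+6) = (-11, -1)

(-11, -1)


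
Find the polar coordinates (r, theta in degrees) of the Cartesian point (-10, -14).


r = sqrt((-10)^2 + (-14)^2) = 17.2047
theta = atan2(-14, -10) = 234.4623 degrees

r = 17.2047, theta = 234.4623 degrees


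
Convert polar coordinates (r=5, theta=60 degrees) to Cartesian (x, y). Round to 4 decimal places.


x = 5 * cos(60) = 2.5
y = 5 * sin(60) = 4.3301

(2.5, 4.3301)


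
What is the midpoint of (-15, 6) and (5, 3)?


Midpoint = ((-15+5)/2, (6+3)/2) = (-5, 4.5)

(-5, 4.5)


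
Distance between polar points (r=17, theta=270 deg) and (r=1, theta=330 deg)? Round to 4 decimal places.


d = sqrt(r1^2 + r2^2 - 2*r1*r2*cos(t2-t1))
d = sqrt(17^2 + 1^2 - 2*17*1*cos(330-270)) = 16.5227

16.5227


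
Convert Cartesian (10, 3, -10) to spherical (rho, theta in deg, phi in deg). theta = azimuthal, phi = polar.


rho = sqrt(10^2 + 3^2 + (-10)^2) = 14.4568
theta = atan2(3, 10) = 16.6992 deg
phi = acos(-10/14.4568) = 133.766 deg

rho = 14.4568, theta = 16.6992 deg, phi = 133.766 deg


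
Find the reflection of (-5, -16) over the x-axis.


Reflection across x-axis: (x, y) -> (x, -y)
(-5, -16) -> (-5, 16)

(-5, 16)


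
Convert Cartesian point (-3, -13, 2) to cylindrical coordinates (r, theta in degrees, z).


r = sqrt((-3)^2 + (-13)^2) = 13.3417
theta = atan2(-13, -3) = 257.0054 deg
z = 2

r = 13.3417, theta = 257.0054 deg, z = 2


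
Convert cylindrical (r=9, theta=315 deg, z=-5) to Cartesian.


x = 9 * cos(315) = 6.364
y = 9 * sin(315) = -6.364
z = -5

(6.364, -6.364, -5)


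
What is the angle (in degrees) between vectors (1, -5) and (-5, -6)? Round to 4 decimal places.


dot = 1*-5 + -5*-6 = 25
|u| = 5.099, |v| = 7.8102
cos(angle) = 0.6278
angle = 51.1155 degrees

51.1155 degrees


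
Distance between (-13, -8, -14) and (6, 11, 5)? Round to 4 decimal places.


d = sqrt((6--13)^2 + (11--8)^2 + (5--14)^2) = 32.909

32.909


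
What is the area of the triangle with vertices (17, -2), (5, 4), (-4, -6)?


Area = |x1(y2-y3) + x2(y3-y1) + x3(y1-y2)| / 2
= |17*(4--6) + 5*(-6--2) + -4*(-2-4)| / 2
= 87

87


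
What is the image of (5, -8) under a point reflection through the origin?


Reflection through origin: (x, y) -> (-x, -y)
(5, -8) -> (-5, 8)

(-5, 8)


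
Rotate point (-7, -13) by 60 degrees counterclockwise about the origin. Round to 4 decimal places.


x' = -7*cos(60) - -13*sin(60) = 7.7583
y' = -7*sin(60) + -13*cos(60) = -12.5622

(7.7583, -12.5622)


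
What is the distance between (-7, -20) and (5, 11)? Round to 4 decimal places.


d = sqrt((5--7)^2 + (11--20)^2) = 33.2415

33.2415


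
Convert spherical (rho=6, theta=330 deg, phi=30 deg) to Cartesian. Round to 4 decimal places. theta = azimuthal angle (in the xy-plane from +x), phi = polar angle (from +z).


x = 6 * sin(30) * cos(330) = 2.5981
y = 6 * sin(30) * sin(330) = -1.5
z = 6 * cos(30) = 5.1962

(2.5981, -1.5, 5.1962)


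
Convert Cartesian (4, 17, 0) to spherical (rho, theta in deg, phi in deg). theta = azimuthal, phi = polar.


rho = sqrt(4^2 + 17^2 + 0^2) = 17.4642
theta = atan2(17, 4) = 76.7595 deg
phi = acos(0/17.4642) = 90 deg

rho = 17.4642, theta = 76.7595 deg, phi = 90 deg


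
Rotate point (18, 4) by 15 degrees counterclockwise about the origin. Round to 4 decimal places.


x' = 18*cos(15) - 4*sin(15) = 16.3514
y' = 18*sin(15) + 4*cos(15) = 8.5224

(16.3514, 8.5224)


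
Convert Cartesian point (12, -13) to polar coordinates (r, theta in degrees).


r = sqrt(12^2 + (-13)^2) = 17.6918
theta = atan2(-13, 12) = 312.7094 degrees

r = 17.6918, theta = 312.7094 degrees


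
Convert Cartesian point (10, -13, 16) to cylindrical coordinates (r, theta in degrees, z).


r = sqrt(10^2 + (-13)^2) = 16.4012
theta = atan2(-13, 10) = 307.5686 deg
z = 16

r = 16.4012, theta = 307.5686 deg, z = 16


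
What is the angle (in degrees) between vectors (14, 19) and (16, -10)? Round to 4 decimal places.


dot = 14*16 + 19*-10 = 34
|u| = 23.6008, |v| = 18.868
cos(angle) = 0.0764
angle = 85.621 degrees

85.621 degrees


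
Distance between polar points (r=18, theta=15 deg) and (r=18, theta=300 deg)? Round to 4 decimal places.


d = sqrt(r1^2 + r2^2 - 2*r1*r2*cos(t2-t1))
d = sqrt(18^2 + 18^2 - 2*18*18*cos(300-15)) = 21.9154

21.9154


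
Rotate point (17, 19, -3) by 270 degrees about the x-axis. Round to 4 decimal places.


x' = 17
y' = 19*cos(270) - -3*sin(270) = -3
z' = 19*sin(270) + -3*cos(270) = -19

(17, -3, -19)


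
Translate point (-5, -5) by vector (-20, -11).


Translation: (x+dx, y+dy) = (-5+-20, -5+-11) = (-25, -16)

(-25, -16)


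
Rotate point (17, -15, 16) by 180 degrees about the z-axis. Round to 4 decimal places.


x' = 17*cos(180) - -15*sin(180) = -17
y' = 17*sin(180) + -15*cos(180) = 15
z' = 16

(-17, 15, 16)


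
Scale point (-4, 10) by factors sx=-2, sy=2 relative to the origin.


Scaling: (x*sx, y*sy) = (-4*-2, 10*2) = (8, 20)

(8, 20)


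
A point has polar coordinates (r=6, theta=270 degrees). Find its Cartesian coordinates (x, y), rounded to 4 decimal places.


x = 6 * cos(270) = 0
y = 6 * sin(270) = -6

(0, -6)


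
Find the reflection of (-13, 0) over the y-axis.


Reflection across y-axis: (x, y) -> (-x, y)
(-13, 0) -> (13, 0)

(13, 0)


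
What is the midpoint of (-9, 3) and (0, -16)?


Midpoint = ((-9+0)/2, (3+-16)/2) = (-4.5, -6.5)

(-4.5, -6.5)


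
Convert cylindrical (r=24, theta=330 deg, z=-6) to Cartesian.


x = 24 * cos(330) = 20.7846
y = 24 * sin(330) = -12
z = -6

(20.7846, -12, -6)


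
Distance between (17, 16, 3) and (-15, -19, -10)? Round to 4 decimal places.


d = sqrt((-15-17)^2 + (-19-16)^2 + (-10-3)^2) = 49.1732

49.1732


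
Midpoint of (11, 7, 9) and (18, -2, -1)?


Midpoint = ((11+18)/2, (7+-2)/2, (9+-1)/2) = (14.5, 2.5, 4)

(14.5, 2.5, 4)


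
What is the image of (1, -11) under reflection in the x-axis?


Reflection across x-axis: (x, y) -> (x, -y)
(1, -11) -> (1, 11)

(1, 11)


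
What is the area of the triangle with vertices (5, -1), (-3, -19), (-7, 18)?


Area = |x1(y2-y3) + x2(y3-y1) + x3(y1-y2)| / 2
= |5*(-19-18) + -3*(18--1) + -7*(-1--19)| / 2
= 184

184


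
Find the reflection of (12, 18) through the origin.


Reflection through origin: (x, y) -> (-x, -y)
(12, 18) -> (-12, -18)

(-12, -18)


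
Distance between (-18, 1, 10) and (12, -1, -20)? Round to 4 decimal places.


d = sqrt((12--18)^2 + (-1-1)^2 + (-20-10)^2) = 42.4735

42.4735


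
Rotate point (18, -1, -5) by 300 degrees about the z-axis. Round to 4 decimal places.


x' = 18*cos(300) - -1*sin(300) = 8.134
y' = 18*sin(300) + -1*cos(300) = -16.0885
z' = -5

(8.134, -16.0885, -5)


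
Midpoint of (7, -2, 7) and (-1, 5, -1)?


Midpoint = ((7+-1)/2, (-2+5)/2, (7+-1)/2) = (3, 1.5, 3)

(3, 1.5, 3)


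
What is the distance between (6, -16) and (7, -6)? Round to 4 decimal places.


d = sqrt((7-6)^2 + (-6--16)^2) = 10.0499

10.0499


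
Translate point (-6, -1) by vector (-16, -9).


Translation: (x+dx, y+dy) = (-6+-16, -1+-9) = (-22, -10)

(-22, -10)


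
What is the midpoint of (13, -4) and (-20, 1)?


Midpoint = ((13+-20)/2, (-4+1)/2) = (-3.5, -1.5)

(-3.5, -1.5)


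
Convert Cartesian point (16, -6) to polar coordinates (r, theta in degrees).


r = sqrt(16^2 + (-6)^2) = 17.088
theta = atan2(-6, 16) = 339.444 degrees

r = 17.088, theta = 339.444 degrees


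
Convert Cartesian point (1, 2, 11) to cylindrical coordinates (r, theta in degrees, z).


r = sqrt(1^2 + 2^2) = 2.2361
theta = atan2(2, 1) = 63.4349 deg
z = 11

r = 2.2361, theta = 63.4349 deg, z = 11


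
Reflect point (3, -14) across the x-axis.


Reflection across x-axis: (x, y) -> (x, -y)
(3, -14) -> (3, 14)

(3, 14)


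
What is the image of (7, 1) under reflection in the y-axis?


Reflection across y-axis: (x, y) -> (-x, y)
(7, 1) -> (-7, 1)

(-7, 1)


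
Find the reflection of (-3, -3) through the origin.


Reflection through origin: (x, y) -> (-x, -y)
(-3, -3) -> (3, 3)

(3, 3)


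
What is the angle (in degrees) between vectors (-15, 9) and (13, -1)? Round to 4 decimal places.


dot = -15*13 + 9*-1 = -204
|u| = 17.4929, |v| = 13.0384
cos(angle) = -0.8944
angle = 153.4349 degrees

153.4349 degrees


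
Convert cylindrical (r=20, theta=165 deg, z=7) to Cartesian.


x = 20 * cos(165) = -19.3185
y = 20 * sin(165) = 5.1764
z = 7

(-19.3185, 5.1764, 7)


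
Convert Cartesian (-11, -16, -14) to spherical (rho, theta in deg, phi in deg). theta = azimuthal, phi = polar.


rho = sqrt((-11)^2 + (-16)^2 + (-14)^2) = 23.9374
theta = atan2(-16, -11) = 235.4915 deg
phi = acos(-14/23.9374) = 125.793 deg

rho = 23.9374, theta = 235.4915 deg, phi = 125.793 deg


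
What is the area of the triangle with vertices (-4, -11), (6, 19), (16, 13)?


Area = |x1(y2-y3) + x2(y3-y1) + x3(y1-y2)| / 2
= |-4*(19-13) + 6*(13--11) + 16*(-11-19)| / 2
= 180

180


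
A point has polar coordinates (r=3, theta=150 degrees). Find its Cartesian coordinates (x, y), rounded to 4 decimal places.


x = 3 * cos(150) = -2.5981
y = 3 * sin(150) = 1.5

(-2.5981, 1.5)


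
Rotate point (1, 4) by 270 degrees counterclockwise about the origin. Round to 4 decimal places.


x' = 1*cos(270) - 4*sin(270) = 4
y' = 1*sin(270) + 4*cos(270) = -1

(4, -1)


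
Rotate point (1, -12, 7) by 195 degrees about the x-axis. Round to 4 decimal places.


x' = 1
y' = -12*cos(195) - 7*sin(195) = 13.4028
z' = -12*sin(195) + 7*cos(195) = -3.6557

(1, 13.4028, -3.6557)


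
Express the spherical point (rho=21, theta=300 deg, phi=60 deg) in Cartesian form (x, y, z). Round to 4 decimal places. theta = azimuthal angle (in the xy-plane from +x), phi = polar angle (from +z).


x = 21 * sin(60) * cos(300) = 9.0933
y = 21 * sin(60) * sin(300) = -15.75
z = 21 * cos(60) = 10.5

(9.0933, -15.75, 10.5)


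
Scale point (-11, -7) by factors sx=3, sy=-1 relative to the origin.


Scaling: (x*sx, y*sy) = (-11*3, -7*-1) = (-33, 7)

(-33, 7)


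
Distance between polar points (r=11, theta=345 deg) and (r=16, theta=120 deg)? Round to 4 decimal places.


d = sqrt(r1^2 + r2^2 - 2*r1*r2*cos(t2-t1))
d = sqrt(11^2 + 16^2 - 2*11*16*cos(120-345)) = 25.018

25.018


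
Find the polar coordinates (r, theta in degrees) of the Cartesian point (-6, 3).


r = sqrt((-6)^2 + 3^2) = 6.7082
theta = atan2(3, -6) = 153.4349 degrees

r = 6.7082, theta = 153.4349 degrees


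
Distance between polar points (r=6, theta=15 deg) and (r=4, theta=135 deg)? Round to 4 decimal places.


d = sqrt(r1^2 + r2^2 - 2*r1*r2*cos(t2-t1))
d = sqrt(6^2 + 4^2 - 2*6*4*cos(135-15)) = 8.7178

8.7178


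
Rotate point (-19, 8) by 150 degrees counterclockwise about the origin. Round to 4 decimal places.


x' = -19*cos(150) - 8*sin(150) = 12.4545
y' = -19*sin(150) + 8*cos(150) = -16.4282

(12.4545, -16.4282)


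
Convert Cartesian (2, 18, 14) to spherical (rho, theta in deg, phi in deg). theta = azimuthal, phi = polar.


rho = sqrt(2^2 + 18^2 + 14^2) = 22.891
theta = atan2(18, 2) = 83.6598 deg
phi = acos(14/22.891) = 52.2952 deg

rho = 22.891, theta = 83.6598 deg, phi = 52.2952 deg


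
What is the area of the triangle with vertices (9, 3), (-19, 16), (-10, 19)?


Area = |x1(y2-y3) + x2(y3-y1) + x3(y1-y2)| / 2
= |9*(16-19) + -19*(19-3) + -10*(3-16)| / 2
= 100.5

100.5


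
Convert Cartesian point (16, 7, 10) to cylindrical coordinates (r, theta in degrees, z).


r = sqrt(16^2 + 7^2) = 17.4642
theta = atan2(7, 16) = 23.6294 deg
z = 10

r = 17.4642, theta = 23.6294 deg, z = 10


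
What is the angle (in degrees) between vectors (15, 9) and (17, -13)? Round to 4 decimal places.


dot = 15*17 + 9*-13 = 138
|u| = 17.4929, |v| = 21.4009
cos(angle) = 0.3686
angle = 68.3691 degrees

68.3691 degrees


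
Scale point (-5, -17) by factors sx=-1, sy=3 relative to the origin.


Scaling: (x*sx, y*sy) = (-5*-1, -17*3) = (5, -51)

(5, -51)


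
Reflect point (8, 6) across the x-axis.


Reflection across x-axis: (x, y) -> (x, -y)
(8, 6) -> (8, -6)

(8, -6)


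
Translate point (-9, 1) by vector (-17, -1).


Translation: (x+dx, y+dy) = (-9+-17, 1+-1) = (-26, 0)

(-26, 0)


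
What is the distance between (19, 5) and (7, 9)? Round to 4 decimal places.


d = sqrt((7-19)^2 + (9-5)^2) = 12.6491

12.6491


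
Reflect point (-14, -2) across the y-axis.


Reflection across y-axis: (x, y) -> (-x, y)
(-14, -2) -> (14, -2)

(14, -2)


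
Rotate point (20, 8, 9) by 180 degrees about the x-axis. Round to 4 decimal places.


x' = 20
y' = 8*cos(180) - 9*sin(180) = -8
z' = 8*sin(180) + 9*cos(180) = -9

(20, -8, -9)


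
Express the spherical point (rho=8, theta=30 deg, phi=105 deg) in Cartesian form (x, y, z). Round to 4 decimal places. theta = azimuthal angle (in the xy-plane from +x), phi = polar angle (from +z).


x = 8 * sin(105) * cos(30) = 6.6921
y = 8 * sin(105) * sin(30) = 3.8637
z = 8 * cos(105) = -2.0706

(6.6921, 3.8637, -2.0706)


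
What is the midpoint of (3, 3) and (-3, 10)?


Midpoint = ((3+-3)/2, (3+10)/2) = (0, 6.5)

(0, 6.5)


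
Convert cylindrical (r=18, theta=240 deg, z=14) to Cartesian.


x = 18 * cos(240) = -9
y = 18 * sin(240) = -15.5885
z = 14

(-9, -15.5885, 14)


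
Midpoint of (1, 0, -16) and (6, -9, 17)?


Midpoint = ((1+6)/2, (0+-9)/2, (-16+17)/2) = (3.5, -4.5, 0.5)

(3.5, -4.5, 0.5)


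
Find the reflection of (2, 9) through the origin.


Reflection through origin: (x, y) -> (-x, -y)
(2, 9) -> (-2, -9)

(-2, -9)


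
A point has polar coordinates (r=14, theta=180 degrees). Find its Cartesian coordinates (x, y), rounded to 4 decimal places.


x = 14 * cos(180) = -14
y = 14 * sin(180) = 0

(-14, 0)


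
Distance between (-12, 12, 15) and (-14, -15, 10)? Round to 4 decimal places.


d = sqrt((-14--12)^2 + (-15-12)^2 + (10-15)^2) = 27.5318

27.5318


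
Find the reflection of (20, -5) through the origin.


Reflection through origin: (x, y) -> (-x, -y)
(20, -5) -> (-20, 5)

(-20, 5)


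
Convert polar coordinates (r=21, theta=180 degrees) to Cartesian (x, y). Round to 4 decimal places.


x = 21 * cos(180) = -21
y = 21 * sin(180) = 0

(-21, 0)


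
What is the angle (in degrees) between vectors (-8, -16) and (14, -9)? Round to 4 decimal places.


dot = -8*14 + -16*-9 = 32
|u| = 17.8885, |v| = 16.6433
cos(angle) = 0.1075
angle = 83.8298 degrees

83.8298 degrees


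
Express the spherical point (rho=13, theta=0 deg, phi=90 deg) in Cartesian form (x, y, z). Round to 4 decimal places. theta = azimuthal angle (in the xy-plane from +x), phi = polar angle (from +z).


x = 13 * sin(90) * cos(0) = 13
y = 13 * sin(90) * sin(0) = 0
z = 13 * cos(90) = 0

(13, 0, 0)


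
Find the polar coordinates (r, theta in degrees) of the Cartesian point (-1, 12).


r = sqrt((-1)^2 + 12^2) = 12.0416
theta = atan2(12, -1) = 94.7636 degrees

r = 12.0416, theta = 94.7636 degrees


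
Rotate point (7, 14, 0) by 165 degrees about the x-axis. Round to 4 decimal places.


x' = 7
y' = 14*cos(165) - 0*sin(165) = -13.523
z' = 14*sin(165) + 0*cos(165) = 3.6235

(7, -13.523, 3.6235)


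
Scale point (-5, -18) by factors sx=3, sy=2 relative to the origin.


Scaling: (x*sx, y*sy) = (-5*3, -18*2) = (-15, -36)

(-15, -36)


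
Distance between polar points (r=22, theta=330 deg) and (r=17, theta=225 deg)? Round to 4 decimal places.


d = sqrt(r1^2 + r2^2 - 2*r1*r2*cos(t2-t1))
d = sqrt(22^2 + 17^2 - 2*22*17*cos(225-330)) = 31.0901

31.0901


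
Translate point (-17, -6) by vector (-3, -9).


Translation: (x+dx, y+dy) = (-17+-3, -6+-9) = (-20, -15)

(-20, -15)


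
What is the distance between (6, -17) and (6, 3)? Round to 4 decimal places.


d = sqrt((6-6)^2 + (3--17)^2) = 20

20


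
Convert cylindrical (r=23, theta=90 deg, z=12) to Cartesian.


x = 23 * cos(90) = 0
y = 23 * sin(90) = 23
z = 12

(0, 23, 12)


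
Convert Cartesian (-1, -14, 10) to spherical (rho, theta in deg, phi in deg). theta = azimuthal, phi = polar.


rho = sqrt((-1)^2 + (-14)^2 + 10^2) = 17.2337
theta = atan2(-14, -1) = 265.9144 deg
phi = acos(10/17.2337) = 54.5312 deg

rho = 17.2337, theta = 265.9144 deg, phi = 54.5312 deg


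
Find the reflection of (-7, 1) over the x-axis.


Reflection across x-axis: (x, y) -> (x, -y)
(-7, 1) -> (-7, -1)

(-7, -1)


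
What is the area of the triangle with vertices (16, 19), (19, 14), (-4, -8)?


Area = |x1(y2-y3) + x2(y3-y1) + x3(y1-y2)| / 2
= |16*(14--8) + 19*(-8-19) + -4*(19-14)| / 2
= 90.5

90.5


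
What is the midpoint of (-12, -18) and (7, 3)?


Midpoint = ((-12+7)/2, (-18+3)/2) = (-2.5, -7.5)

(-2.5, -7.5)


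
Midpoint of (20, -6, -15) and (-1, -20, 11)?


Midpoint = ((20+-1)/2, (-6+-20)/2, (-15+11)/2) = (9.5, -13, -2)

(9.5, -13, -2)


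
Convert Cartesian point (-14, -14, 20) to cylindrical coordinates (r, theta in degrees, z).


r = sqrt((-14)^2 + (-14)^2) = 19.799
theta = atan2(-14, -14) = 225 deg
z = 20

r = 19.799, theta = 225 deg, z = 20


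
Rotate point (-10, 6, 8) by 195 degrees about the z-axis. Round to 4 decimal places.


x' = -10*cos(195) - 6*sin(195) = 11.2122
y' = -10*sin(195) + 6*cos(195) = -3.2074
z' = 8

(11.2122, -3.2074, 8)


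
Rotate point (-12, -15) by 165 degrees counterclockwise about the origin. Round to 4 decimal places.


x' = -12*cos(165) - -15*sin(165) = 15.4734
y' = -12*sin(165) + -15*cos(165) = 11.3831

(15.4734, 11.3831)


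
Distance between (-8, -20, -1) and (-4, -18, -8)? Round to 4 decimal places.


d = sqrt((-4--8)^2 + (-18--20)^2 + (-8--1)^2) = 8.3066

8.3066


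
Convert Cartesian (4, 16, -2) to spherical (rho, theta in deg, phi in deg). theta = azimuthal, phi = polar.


rho = sqrt(4^2 + 16^2 + (-2)^2) = 16.6132
theta = atan2(16, 4) = 75.9638 deg
phi = acos(-2/16.6132) = 96.9144 deg

rho = 16.6132, theta = 75.9638 deg, phi = 96.9144 deg


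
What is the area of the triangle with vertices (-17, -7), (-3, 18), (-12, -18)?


Area = |x1(y2-y3) + x2(y3-y1) + x3(y1-y2)| / 2
= |-17*(18--18) + -3*(-18--7) + -12*(-7-18)| / 2
= 139.5

139.5


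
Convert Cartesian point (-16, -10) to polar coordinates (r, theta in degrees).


r = sqrt((-16)^2 + (-10)^2) = 18.868
theta = atan2(-10, -16) = 212.0054 degrees

r = 18.868, theta = 212.0054 degrees


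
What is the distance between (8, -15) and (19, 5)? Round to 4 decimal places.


d = sqrt((19-8)^2 + (5--15)^2) = 22.8254

22.8254


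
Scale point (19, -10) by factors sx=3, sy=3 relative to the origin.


Scaling: (x*sx, y*sy) = (19*3, -10*3) = (57, -30)

(57, -30)


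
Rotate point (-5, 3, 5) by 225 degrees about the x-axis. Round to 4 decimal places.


x' = -5
y' = 3*cos(225) - 5*sin(225) = 1.4142
z' = 3*sin(225) + 5*cos(225) = -5.6569

(-5, 1.4142, -5.6569)


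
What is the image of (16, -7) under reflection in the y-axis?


Reflection across y-axis: (x, y) -> (-x, y)
(16, -7) -> (-16, -7)

(-16, -7)


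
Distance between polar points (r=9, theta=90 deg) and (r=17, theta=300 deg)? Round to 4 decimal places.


d = sqrt(r1^2 + r2^2 - 2*r1*r2*cos(t2-t1))
d = sqrt(9^2 + 17^2 - 2*9*17*cos(300-90)) = 25.1993

25.1993


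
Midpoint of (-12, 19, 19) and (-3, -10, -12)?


Midpoint = ((-12+-3)/2, (19+-10)/2, (19+-12)/2) = (-7.5, 4.5, 3.5)

(-7.5, 4.5, 3.5)


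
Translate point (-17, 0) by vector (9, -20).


Translation: (x+dx, y+dy) = (-17+9, 0+-20) = (-8, -20)

(-8, -20)


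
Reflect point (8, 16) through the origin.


Reflection through origin: (x, y) -> (-x, -y)
(8, 16) -> (-8, -16)

(-8, -16)


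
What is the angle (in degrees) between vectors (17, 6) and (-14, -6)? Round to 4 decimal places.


dot = 17*-14 + 6*-6 = -274
|u| = 18.0278, |v| = 15.2315
cos(angle) = -0.9978
angle = 176.2414 degrees

176.2414 degrees


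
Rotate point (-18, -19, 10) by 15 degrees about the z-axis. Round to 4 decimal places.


x' = -18*cos(15) - -19*sin(15) = -12.4691
y' = -18*sin(15) + -19*cos(15) = -23.0113
z' = 10

(-12.4691, -23.0113, 10)


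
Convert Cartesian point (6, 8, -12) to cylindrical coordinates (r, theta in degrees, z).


r = sqrt(6^2 + 8^2) = 10
theta = atan2(8, 6) = 53.1301 deg
z = -12

r = 10, theta = 53.1301 deg, z = -12


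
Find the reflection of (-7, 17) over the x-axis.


Reflection across x-axis: (x, y) -> (x, -y)
(-7, 17) -> (-7, -17)

(-7, -17)


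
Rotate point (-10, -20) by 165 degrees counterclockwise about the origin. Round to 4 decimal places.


x' = -10*cos(165) - -20*sin(165) = 14.8356
y' = -10*sin(165) + -20*cos(165) = 16.7303

(14.8356, 16.7303)


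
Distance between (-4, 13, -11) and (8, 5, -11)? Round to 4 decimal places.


d = sqrt((8--4)^2 + (5-13)^2 + (-11--11)^2) = 14.4222

14.4222


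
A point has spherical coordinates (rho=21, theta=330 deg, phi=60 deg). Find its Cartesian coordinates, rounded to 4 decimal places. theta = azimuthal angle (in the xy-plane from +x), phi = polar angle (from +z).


x = 21 * sin(60) * cos(330) = 15.75
y = 21 * sin(60) * sin(330) = -9.0933
z = 21 * cos(60) = 10.5

(15.75, -9.0933, 10.5)


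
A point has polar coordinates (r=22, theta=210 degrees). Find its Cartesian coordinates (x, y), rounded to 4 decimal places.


x = 22 * cos(210) = -19.0526
y = 22 * sin(210) = -11

(-19.0526, -11)


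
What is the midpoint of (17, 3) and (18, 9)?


Midpoint = ((17+18)/2, (3+9)/2) = (17.5, 6)

(17.5, 6)


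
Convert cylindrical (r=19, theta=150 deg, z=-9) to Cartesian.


x = 19 * cos(150) = -16.4545
y = 19 * sin(150) = 9.5
z = -9

(-16.4545, 9.5, -9)


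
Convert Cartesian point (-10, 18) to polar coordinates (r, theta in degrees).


r = sqrt((-10)^2 + 18^2) = 20.5913
theta = atan2(18, -10) = 119.0546 degrees

r = 20.5913, theta = 119.0546 degrees


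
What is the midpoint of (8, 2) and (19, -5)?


Midpoint = ((8+19)/2, (2+-5)/2) = (13.5, -1.5)

(13.5, -1.5)


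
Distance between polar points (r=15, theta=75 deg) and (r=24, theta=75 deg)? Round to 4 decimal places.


d = sqrt(r1^2 + r2^2 - 2*r1*r2*cos(t2-t1))
d = sqrt(15^2 + 24^2 - 2*15*24*cos(75-75)) = 9

9


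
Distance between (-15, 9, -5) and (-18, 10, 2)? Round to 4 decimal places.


d = sqrt((-18--15)^2 + (10-9)^2 + (2--5)^2) = 7.6811

7.6811


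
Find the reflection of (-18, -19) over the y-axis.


Reflection across y-axis: (x, y) -> (-x, y)
(-18, -19) -> (18, -19)

(18, -19)


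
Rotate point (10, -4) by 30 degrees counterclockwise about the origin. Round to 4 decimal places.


x' = 10*cos(30) - -4*sin(30) = 10.6603
y' = 10*sin(30) + -4*cos(30) = 1.5359

(10.6603, 1.5359)


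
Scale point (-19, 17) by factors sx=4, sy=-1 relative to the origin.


Scaling: (x*sx, y*sy) = (-19*4, 17*-1) = (-76, -17)

(-76, -17)


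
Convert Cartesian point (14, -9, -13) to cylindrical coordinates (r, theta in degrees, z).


r = sqrt(14^2 + (-9)^2) = 16.6433
theta = atan2(-9, 14) = 327.2648 deg
z = -13

r = 16.6433, theta = 327.2648 deg, z = -13


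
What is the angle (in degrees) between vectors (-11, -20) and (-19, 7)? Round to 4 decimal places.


dot = -11*-19 + -20*7 = 69
|u| = 22.8254, |v| = 20.2485
cos(angle) = 0.1493
angle = 81.4141 degrees

81.4141 degrees


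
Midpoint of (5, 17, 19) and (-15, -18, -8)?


Midpoint = ((5+-15)/2, (17+-18)/2, (19+-8)/2) = (-5, -0.5, 5.5)

(-5, -0.5, 5.5)


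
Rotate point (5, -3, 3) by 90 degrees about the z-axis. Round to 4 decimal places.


x' = 5*cos(90) - -3*sin(90) = 3
y' = 5*sin(90) + -3*cos(90) = 5
z' = 3

(3, 5, 3)


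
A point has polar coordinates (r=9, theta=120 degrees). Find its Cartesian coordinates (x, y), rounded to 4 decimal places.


x = 9 * cos(120) = -4.5
y = 9 * sin(120) = 7.7942

(-4.5, 7.7942)


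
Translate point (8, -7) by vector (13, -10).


Translation: (x+dx, y+dy) = (8+13, -7+-10) = (21, -17)

(21, -17)


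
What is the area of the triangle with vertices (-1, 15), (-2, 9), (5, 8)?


Area = |x1(y2-y3) + x2(y3-y1) + x3(y1-y2)| / 2
= |-1*(9-8) + -2*(8-15) + 5*(15-9)| / 2
= 21.5

21.5


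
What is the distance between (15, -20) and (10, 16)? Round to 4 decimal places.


d = sqrt((10-15)^2 + (16--20)^2) = 36.3456

36.3456


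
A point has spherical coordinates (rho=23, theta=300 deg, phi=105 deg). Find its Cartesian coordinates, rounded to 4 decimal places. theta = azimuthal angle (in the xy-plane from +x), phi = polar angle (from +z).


x = 23 * sin(105) * cos(300) = 11.1081
y = 23 * sin(105) * sin(300) = -19.2399
z = 23 * cos(105) = -5.9528

(11.1081, -19.2399, -5.9528)


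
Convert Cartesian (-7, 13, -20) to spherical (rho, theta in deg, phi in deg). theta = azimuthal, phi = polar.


rho = sqrt((-7)^2 + 13^2 + (-20)^2) = 24.8596
theta = atan2(13, -7) = 118.3008 deg
phi = acos(-20/24.8596) = 143.5637 deg

rho = 24.8596, theta = 118.3008 deg, phi = 143.5637 deg


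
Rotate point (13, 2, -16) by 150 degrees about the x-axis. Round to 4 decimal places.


x' = 13
y' = 2*cos(150) - -16*sin(150) = 6.2679
z' = 2*sin(150) + -16*cos(150) = 14.8564

(13, 6.2679, 14.8564)


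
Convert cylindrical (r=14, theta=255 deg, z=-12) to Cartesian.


x = 14 * cos(255) = -3.6235
y = 14 * sin(255) = -13.523
z = -12

(-3.6235, -13.523, -12)


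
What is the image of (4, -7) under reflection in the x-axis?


Reflection across x-axis: (x, y) -> (x, -y)
(4, -7) -> (4, 7)

(4, 7)


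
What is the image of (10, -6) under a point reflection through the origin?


Reflection through origin: (x, y) -> (-x, -y)
(10, -6) -> (-10, 6)

(-10, 6)


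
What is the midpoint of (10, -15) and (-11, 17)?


Midpoint = ((10+-11)/2, (-15+17)/2) = (-0.5, 1)

(-0.5, 1)


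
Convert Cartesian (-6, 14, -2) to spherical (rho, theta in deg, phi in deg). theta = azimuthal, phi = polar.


rho = sqrt((-6)^2 + 14^2 + (-2)^2) = 15.3623
theta = atan2(14, -6) = 113.1986 deg
phi = acos(-2/15.3623) = 97.4805 deg

rho = 15.3623, theta = 113.1986 deg, phi = 97.4805 deg


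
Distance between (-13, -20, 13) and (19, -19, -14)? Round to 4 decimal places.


d = sqrt((19--13)^2 + (-19--20)^2 + (-14-13)^2) = 41.8808

41.8808


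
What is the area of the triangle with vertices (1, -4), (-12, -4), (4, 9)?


Area = |x1(y2-y3) + x2(y3-y1) + x3(y1-y2)| / 2
= |1*(-4-9) + -12*(9--4) + 4*(-4--4)| / 2
= 84.5

84.5


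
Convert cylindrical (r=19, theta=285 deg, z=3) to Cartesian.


x = 19 * cos(285) = 4.9176
y = 19 * sin(285) = -18.3526
z = 3

(4.9176, -18.3526, 3)


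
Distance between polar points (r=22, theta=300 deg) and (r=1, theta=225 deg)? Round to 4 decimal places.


d = sqrt(r1^2 + r2^2 - 2*r1*r2*cos(t2-t1))
d = sqrt(22^2 + 1^2 - 2*22*1*cos(225-300)) = 21.7626

21.7626


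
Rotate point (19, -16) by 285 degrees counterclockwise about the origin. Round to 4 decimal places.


x' = 19*cos(285) - -16*sin(285) = -10.5373
y' = 19*sin(285) + -16*cos(285) = -22.4937

(-10.5373, -22.4937)


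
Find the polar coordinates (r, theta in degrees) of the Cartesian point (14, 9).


r = sqrt(14^2 + 9^2) = 16.6433
theta = atan2(9, 14) = 32.7352 degrees

r = 16.6433, theta = 32.7352 degrees


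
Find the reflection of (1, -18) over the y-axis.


Reflection across y-axis: (x, y) -> (-x, y)
(1, -18) -> (-1, -18)

(-1, -18)


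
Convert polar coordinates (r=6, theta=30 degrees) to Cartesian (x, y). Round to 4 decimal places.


x = 6 * cos(30) = 5.1962
y = 6 * sin(30) = 3

(5.1962, 3)


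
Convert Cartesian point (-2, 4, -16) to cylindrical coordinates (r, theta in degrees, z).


r = sqrt((-2)^2 + 4^2) = 4.4721
theta = atan2(4, -2) = 116.5651 deg
z = -16

r = 4.4721, theta = 116.5651 deg, z = -16


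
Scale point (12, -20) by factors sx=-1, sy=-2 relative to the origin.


Scaling: (x*sx, y*sy) = (12*-1, -20*-2) = (-12, 40)

(-12, 40)


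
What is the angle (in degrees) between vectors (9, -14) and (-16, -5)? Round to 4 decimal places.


dot = 9*-16 + -14*-5 = -74
|u| = 16.6433, |v| = 16.7631
cos(angle) = -0.2652
angle = 105.3812 degrees

105.3812 degrees


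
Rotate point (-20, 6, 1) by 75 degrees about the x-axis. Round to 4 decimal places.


x' = -20
y' = 6*cos(75) - 1*sin(75) = 0.587
z' = 6*sin(75) + 1*cos(75) = 6.0544

(-20, 0.587, 6.0544)


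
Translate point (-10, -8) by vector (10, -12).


Translation: (x+dx, y+dy) = (-10+10, -8+-12) = (0, -20)

(0, -20)


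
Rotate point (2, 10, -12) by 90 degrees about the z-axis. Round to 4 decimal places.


x' = 2*cos(90) - 10*sin(90) = -10
y' = 2*sin(90) + 10*cos(90) = 2
z' = -12

(-10, 2, -12)


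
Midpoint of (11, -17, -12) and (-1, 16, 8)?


Midpoint = ((11+-1)/2, (-17+16)/2, (-12+8)/2) = (5, -0.5, -2)

(5, -0.5, -2)
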